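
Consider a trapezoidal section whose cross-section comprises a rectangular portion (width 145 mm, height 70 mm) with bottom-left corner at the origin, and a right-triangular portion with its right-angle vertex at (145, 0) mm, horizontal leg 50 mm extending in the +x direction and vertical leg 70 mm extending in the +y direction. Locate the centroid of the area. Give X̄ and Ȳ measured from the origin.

X̄ = 85.61 mm, Ȳ = 33.28 mm

rectangular portion: A = 145 × 70 = 10150.00, centroid at (72.50, 35.00).
triangular portion: A = ½·50·70 = 1750.00, centroid at (161.67, 23.33).
ΣA = 11900.00 mm², ΣAX̄ = 1018791.67 mm³, ΣAȲ = 396083.33 mm³.
X̄ = 1018791.67/11900.00 = 85.61 mm; Ȳ = 396083.33/11900.00 = 33.28 mm.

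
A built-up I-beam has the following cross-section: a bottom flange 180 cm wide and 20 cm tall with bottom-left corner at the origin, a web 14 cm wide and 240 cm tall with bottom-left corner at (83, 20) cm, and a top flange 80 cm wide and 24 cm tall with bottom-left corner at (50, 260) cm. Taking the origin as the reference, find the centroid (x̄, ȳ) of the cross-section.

bottom flange: A = 180 × 20 = 3600.00, centroid at (90.00, 10.00).
web: A = 14 × 240 = 3360.00, centroid at (90.00, 140.00).
top flange: A = 80 × 24 = 1920.00, centroid at (90.00, 272.00).
ΣA = 8880.00 cm², ΣAx̄ = 799200.00 cm³, ΣAȳ = 1028640.00 cm³.
x̄ = 799200.00/8880.00 = 90.00 cm; ȳ = 1028640.00/8880.00 = 115.84 cm.

x̄ = 90.00 cm, ȳ = 115.84 cm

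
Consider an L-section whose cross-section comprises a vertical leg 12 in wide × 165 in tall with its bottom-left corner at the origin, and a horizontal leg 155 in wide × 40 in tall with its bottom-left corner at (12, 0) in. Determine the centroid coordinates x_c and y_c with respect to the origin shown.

Part | A | x̄ᵢ | ȳᵢ | A·x̄ᵢ | A·ȳᵢ
vertical leg | 1980.00 | 6.00 | 82.50 | 11880.00 | 163350.00
horizontal leg | 6200.00 | 89.50 | 20.00 | 554900.00 | 124000.00
Σ | 8180.00 |  |  | 566780.00 | 287350.00
x_c = 566780.00 / 8180.00 = 69.29 in
y_c = 287350.00 / 8180.00 = 35.13 in

x_c = 69.29 in, y_c = 35.13 in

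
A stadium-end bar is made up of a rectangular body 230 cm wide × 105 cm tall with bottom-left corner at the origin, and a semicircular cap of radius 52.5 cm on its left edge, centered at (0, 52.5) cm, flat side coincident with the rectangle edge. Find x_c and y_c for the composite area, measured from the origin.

Part | A | x̄ᵢ | ȳᵢ | A·x̄ᵢ | A·ȳᵢ
rectangular body | 24150.00 | 115.00 | 52.50 | 2777250.00 | 1267875.00
semicircular end | 4329.51 | -22.28 | 52.50 | -96468.75 | 227299.14
Σ | 28479.51 |  |  | 2680781.25 | 1495174.14
x_c = 2680781.25 / 28479.51 = 94.13 cm
y_c = 1495174.14 / 28479.51 = 52.50 cm

x_c = 94.13 cm, y_c = 52.50 cm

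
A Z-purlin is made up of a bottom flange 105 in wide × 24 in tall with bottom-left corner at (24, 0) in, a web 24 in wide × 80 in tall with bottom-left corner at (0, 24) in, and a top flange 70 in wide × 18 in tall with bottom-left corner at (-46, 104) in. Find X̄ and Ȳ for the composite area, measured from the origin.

X̄ = 35.43 in, Ȳ = 51.84 in

Part | A | x̄ᵢ | ȳᵢ | A·x̄ᵢ | A·ȳᵢ
bottom flange | 2520.00 | 76.50 | 12.00 | 192780.00 | 30240.00
web | 1920.00 | 12.00 | 64.00 | 23040.00 | 122880.00
top flange | 1260.00 | -11.00 | 113.00 | -13860.00 | 142380.00
Σ | 5700.00 |  |  | 201960.00 | 295500.00
X̄ = 201960.00 / 5700.00 = 35.43 in
Ȳ = 295500.00 / 5700.00 = 51.84 in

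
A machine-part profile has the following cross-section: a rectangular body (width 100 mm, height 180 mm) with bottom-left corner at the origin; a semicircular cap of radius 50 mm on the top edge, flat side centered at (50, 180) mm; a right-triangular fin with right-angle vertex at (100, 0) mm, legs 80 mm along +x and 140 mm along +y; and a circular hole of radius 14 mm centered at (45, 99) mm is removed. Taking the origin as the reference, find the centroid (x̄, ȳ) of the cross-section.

Part | A | x̄ᵢ | ȳᵢ | A·x̄ᵢ | A·ȳᵢ
rectangular body | 18000.00 | 50.00 | 90.00 | 900000.00 | 1620000.00
semicircular top | 3926.99 | 50.00 | 201.22 | 196349.54 | 790191.68
triangular fin | 5600.00 | 126.67 | 46.67 | 709333.33 | 261333.33
hole | -615.75 | 45.00 | 99.00 | -27708.85 | -60959.46
Σ | 26911.24 |  |  | 1777974.03 | 2610565.55
x̄ = 1777974.03 / 26911.24 = 66.07 mm
ȳ = 2610565.55 / 26911.24 = 97.01 mm

x̄ = 66.07 mm, ȳ = 97.01 mm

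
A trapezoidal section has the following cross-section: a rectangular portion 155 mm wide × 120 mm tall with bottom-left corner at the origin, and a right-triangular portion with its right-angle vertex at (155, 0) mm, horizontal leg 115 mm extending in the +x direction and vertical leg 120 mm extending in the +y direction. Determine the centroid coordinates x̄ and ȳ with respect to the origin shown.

rectangular portion: A = 155 × 120 = 18600.00, centroid at (77.50, 60.00).
triangular portion: A = ½·115·120 = 6900.00, centroid at (193.33, 40.00).
ΣA = 25500.00 mm²
ΣAx̄ = (18600.00)(77.50) + (6900.00)(193.33) = 2775500.00 mm³
ΣAȳ = (18600.00)(60.00) + (6900.00)(40.00) = 1392000.00 mm³
x̄ = 2775500.00 / 25500.00 = 108.84 mm
ȳ = 1392000.00 / 25500.00 = 54.59 mm

x̄ = 108.84 mm, ȳ = 54.59 mm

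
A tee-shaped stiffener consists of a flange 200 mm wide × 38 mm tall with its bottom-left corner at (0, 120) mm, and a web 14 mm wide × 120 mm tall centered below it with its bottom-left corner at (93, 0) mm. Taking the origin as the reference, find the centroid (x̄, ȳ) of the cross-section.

x̄ = 100.00 mm, ȳ = 124.70 mm

Part | A | x̄ᵢ | ȳᵢ | A·x̄ᵢ | A·ȳᵢ
web | 1680.00 | 100.00 | 60.00 | 168000.00 | 100800.00
flange | 7600.00 | 100.00 | 139.00 | 760000.00 | 1056400.00
Σ | 9280.00 |  |  | 928000.00 | 1157200.00
x̄ = 928000.00 / 9280.00 = 100.00 mm
ȳ = 1157200.00 / 9280.00 = 124.70 mm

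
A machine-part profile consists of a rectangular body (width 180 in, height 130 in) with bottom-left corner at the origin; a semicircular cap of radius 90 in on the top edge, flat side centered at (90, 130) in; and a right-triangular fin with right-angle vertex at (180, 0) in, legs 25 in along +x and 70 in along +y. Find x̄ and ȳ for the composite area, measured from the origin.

x̄ = 92.33 in, ȳ = 99.50 in

rectangular body: A = 180 × 130 = 23400.00, centroid at (90.00, 65.00).
semicircular top: A = ½π·90² = 12723.45, centroid at (90.00, 168.20).
triangular fin: A = ½·25·70 = 875.00, centroid at (188.33, 23.33).
ΣA = 36998.45 in²
ΣAx̄ = (23400.00)(90.00) + (12723.45)(90.00) + (875.00)(188.33) = 3415902.19 in³
ΣAȳ = (23400.00)(65.00) + (12723.45)(168.20) + (875.00)(23.33) = 3681465.20 in³
x̄ = 3415902.19 / 36998.45 = 92.33 in
ȳ = 3681465.20 / 36998.45 = 99.50 in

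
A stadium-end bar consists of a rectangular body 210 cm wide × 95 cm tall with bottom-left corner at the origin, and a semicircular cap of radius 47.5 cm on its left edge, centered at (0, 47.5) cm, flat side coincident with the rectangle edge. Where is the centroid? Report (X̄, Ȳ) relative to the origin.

Part | A | x̄ᵢ | ȳᵢ | A·x̄ᵢ | A·ȳᵢ
rectangular body | 19950.00 | 105.00 | 47.50 | 2094750.00 | 947625.00
semicircular end | 3544.11 | -20.16 | 47.50 | -71447.92 | 168345.19
Σ | 23494.11 |  |  | 2023302.08 | 1115970.19
X̄ = 2023302.08 / 23494.11 = 86.12 cm
Ȳ = 1115970.19 / 23494.11 = 47.50 cm

X̄ = 86.12 cm, Ȳ = 47.50 cm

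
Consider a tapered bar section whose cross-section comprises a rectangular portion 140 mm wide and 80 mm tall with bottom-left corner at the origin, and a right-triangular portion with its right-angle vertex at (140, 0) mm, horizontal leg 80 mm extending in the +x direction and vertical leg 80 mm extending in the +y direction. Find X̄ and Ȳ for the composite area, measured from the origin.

Part | A | x̄ᵢ | ȳᵢ | A·x̄ᵢ | A·ȳᵢ
rectangular portion | 11200.00 | 70.00 | 40.00 | 784000.00 | 448000.00
triangular portion | 3200.00 | 166.67 | 26.67 | 533333.33 | 85333.33
Σ | 14400.00 |  |  | 1317333.33 | 533333.33
X̄ = 1317333.33 / 14400.00 = 91.48 mm
Ȳ = 533333.33 / 14400.00 = 37.04 mm

X̄ = 91.48 mm, Ȳ = 37.04 mm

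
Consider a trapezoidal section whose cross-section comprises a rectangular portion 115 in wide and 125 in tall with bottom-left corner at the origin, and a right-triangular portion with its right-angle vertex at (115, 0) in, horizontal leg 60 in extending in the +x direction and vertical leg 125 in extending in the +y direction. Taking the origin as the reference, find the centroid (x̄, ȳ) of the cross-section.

x̄ = 73.53 in, ȳ = 58.19 in

rectangular portion: A = 115 × 125 = 14375.00, centroid at (57.50, 62.50).
triangular portion: A = ½·60·125 = 3750.00, centroid at (135.00, 41.67).
ΣA = 18125.00 in²
ΣAx̄ = (14375.00)(57.50) + (3750.00)(135.00) = 1332812.50 in³
ΣAȳ = (14375.00)(62.50) + (3750.00)(41.67) = 1054687.50 in³
x̄ = 1332812.50 / 18125.00 = 73.53 in
ȳ = 1054687.50 / 18125.00 = 58.19 in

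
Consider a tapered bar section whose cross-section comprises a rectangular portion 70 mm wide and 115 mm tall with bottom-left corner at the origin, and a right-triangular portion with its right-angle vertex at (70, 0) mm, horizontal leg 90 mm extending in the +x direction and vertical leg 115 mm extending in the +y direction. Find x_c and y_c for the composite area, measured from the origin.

x_c = 60.43 mm, y_c = 50.00 mm

rectangular portion: A = 70 × 115 = 8050.00, centroid at (35.00, 57.50).
triangular portion: A = ½·90·115 = 5175.00, centroid at (100.00, 38.33).
ΣA = 13225.00 mm²
ΣAx_c = (8050.00)(35.00) + (5175.00)(100.00) = 799250.00 mm³
ΣAy_c = (8050.00)(57.50) + (5175.00)(38.33) = 661250.00 mm³
x_c = 799250.00 / 13225.00 = 60.43 mm
y_c = 661250.00 / 13225.00 = 50.00 mm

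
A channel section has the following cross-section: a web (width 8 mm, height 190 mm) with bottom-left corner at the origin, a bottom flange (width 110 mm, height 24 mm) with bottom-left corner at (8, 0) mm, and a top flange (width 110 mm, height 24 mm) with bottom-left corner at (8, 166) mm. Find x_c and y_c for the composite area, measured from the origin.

web: A = 8 × 190 = 1520.00, centroid at (4.00, 95.00).
bottom flange: A = 110 × 24 = 2640.00, centroid at (63.00, 12.00).
top flange: A = 110 × 24 = 2640.00, centroid at (63.00, 178.00).
ΣA = 6800.00 mm², ΣAx_c = 338720.00 mm³, ΣAy_c = 646000.00 mm³.
x_c = 338720.00/6800.00 = 49.81 mm; y_c = 646000.00/6800.00 = 95.00 mm.

x_c = 49.81 mm, y_c = 95.00 mm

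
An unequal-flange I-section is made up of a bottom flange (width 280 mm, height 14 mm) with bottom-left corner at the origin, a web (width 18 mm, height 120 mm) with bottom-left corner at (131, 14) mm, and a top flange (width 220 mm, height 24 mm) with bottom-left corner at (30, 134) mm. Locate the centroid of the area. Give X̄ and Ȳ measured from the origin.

X̄ = 140.00 mm, Ȳ = 84.35 mm

Part | A | x̄ᵢ | ȳᵢ | A·x̄ᵢ | A·ȳᵢ
bottom flange | 3920.00 | 140.00 | 7.00 | 548800.00 | 27440.00
web | 2160.00 | 140.00 | 74.00 | 302400.00 | 159840.00
top flange | 5280.00 | 140.00 | 146.00 | 739200.00 | 770880.00
Σ | 11360.00 |  |  | 1590400.00 | 958160.00
X̄ = 1590400.00 / 11360.00 = 140.00 mm
Ȳ = 958160.00 / 11360.00 = 84.35 mm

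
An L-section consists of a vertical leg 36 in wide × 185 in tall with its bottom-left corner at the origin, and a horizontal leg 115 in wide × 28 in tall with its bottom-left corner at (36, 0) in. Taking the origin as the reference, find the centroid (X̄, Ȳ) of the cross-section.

X̄ = 42.61 in, Ȳ = 66.92 in

vertical leg: A = 36 × 185 = 6660.00, centroid at (18.00, 92.50).
horizontal leg: A = 115 × 28 = 3220.00, centroid at (93.50, 14.00).
ΣA = 9880.00 in²
ΣAX̄ = (6660.00)(18.00) + (3220.00)(93.50) = 420950.00 in³
ΣAȲ = (6660.00)(92.50) + (3220.00)(14.00) = 661130.00 in³
X̄ = 420950.00 / 9880.00 = 42.61 in
Ȳ = 661130.00 / 9880.00 = 66.92 in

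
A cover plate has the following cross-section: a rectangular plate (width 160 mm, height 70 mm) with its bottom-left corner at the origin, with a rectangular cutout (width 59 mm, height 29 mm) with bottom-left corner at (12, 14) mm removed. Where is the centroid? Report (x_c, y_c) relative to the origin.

x_c = 86.94 mm, y_c = 36.17 mm

Part | A | x̄ᵢ | ȳᵢ | A·x̄ᵢ | A·ȳᵢ
plate | 11200.00 | 80.00 | 35.00 | 896000.00 | 392000.00
hole | -1711.00 | 41.50 | 28.50 | -71006.50 | -48763.50
Σ | 9489.00 |  |  | 824993.50 | 343236.50
x_c = 824993.50 / 9489.00 = 86.94 mm
y_c = 343236.50 / 9489.00 = 36.17 mm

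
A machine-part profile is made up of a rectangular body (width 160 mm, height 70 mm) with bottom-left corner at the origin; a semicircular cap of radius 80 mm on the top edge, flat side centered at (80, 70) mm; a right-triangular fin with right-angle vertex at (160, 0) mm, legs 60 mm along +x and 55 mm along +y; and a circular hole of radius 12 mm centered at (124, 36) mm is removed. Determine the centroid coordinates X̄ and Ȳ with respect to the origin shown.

Part | A | x̄ᵢ | ȳᵢ | A·x̄ᵢ | A·ȳᵢ
rectangular body | 11200.00 | 80.00 | 35.00 | 896000.00 | 392000.00
semicircular top | 10053.10 | 80.00 | 103.95 | 804247.72 | 1045050.09
triangular fin | 1650.00 | 180.00 | 18.33 | 297000.00 | 30250.00
hole | -452.39 | 124.00 | 36.00 | -56096.28 | -16286.02
Σ | 22450.71 |  |  | 1941151.44 | 1451014.07
X̄ = 1941151.44 / 22450.71 = 86.46 mm
Ȳ = 1451014.07 / 22450.71 = 64.63 mm

X̄ = 86.46 mm, Ȳ = 64.63 mm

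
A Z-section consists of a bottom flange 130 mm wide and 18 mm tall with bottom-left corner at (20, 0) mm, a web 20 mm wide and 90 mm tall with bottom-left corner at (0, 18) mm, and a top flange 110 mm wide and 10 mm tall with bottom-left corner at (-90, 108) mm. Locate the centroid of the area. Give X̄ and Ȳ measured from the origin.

bottom flange: A = 130 × 18 = 2340.00, centroid at (85.00, 9.00).
web: A = 20 × 90 = 1800.00, centroid at (10.00, 63.00).
top flange: A = 110 × 10 = 1100.00, centroid at (-35.00, 113.00).
ΣA = 5240.00 mm², ΣAX̄ = 178400.00 mm³, ΣAȲ = 258760.00 mm³.
X̄ = 178400.00/5240.00 = 34.05 mm; Ȳ = 258760.00/5240.00 = 49.38 mm.

X̄ = 34.05 mm, Ȳ = 49.38 mm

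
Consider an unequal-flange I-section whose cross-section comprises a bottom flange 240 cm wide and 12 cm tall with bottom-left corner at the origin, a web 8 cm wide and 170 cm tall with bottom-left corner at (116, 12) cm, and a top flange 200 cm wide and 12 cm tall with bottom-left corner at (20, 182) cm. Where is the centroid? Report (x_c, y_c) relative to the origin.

x_c = 120.00 cm, y_c = 90.42 cm

Part | A | x̄ᵢ | ȳᵢ | A·x̄ᵢ | A·ȳᵢ
bottom flange | 2880.00 | 120.00 | 6.00 | 345600.00 | 17280.00
web | 1360.00 | 120.00 | 97.00 | 163200.00 | 131920.00
top flange | 2400.00 | 120.00 | 188.00 | 288000.00 | 451200.00
Σ | 6640.00 |  |  | 796800.00 | 600400.00
x_c = 796800.00 / 6640.00 = 120.00 cm
y_c = 600400.00 / 6640.00 = 90.42 cm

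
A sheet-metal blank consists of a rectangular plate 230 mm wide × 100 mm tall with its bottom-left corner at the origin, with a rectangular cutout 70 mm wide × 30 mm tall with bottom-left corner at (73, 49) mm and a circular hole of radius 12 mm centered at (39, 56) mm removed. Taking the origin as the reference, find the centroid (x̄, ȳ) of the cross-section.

Part | A | x̄ᵢ | ȳᵢ | A·x̄ᵢ | A·ȳᵢ
plate | 23000.00 | 115.00 | 50.00 | 2645000.00 | 1150000.00
hole 1 | -2100.00 | 108.00 | 64.00 | -226800.00 | -134400.00
hole 2 | -452.39 | 39.00 | 56.00 | -17643.18 | -25333.80
Σ | 20447.61 |  |  | 2400556.82 | 990266.20
x̄ = 2400556.82 / 20447.61 = 117.40 mm
ȳ = 990266.20 / 20447.61 = 48.43 mm

x̄ = 117.40 mm, ȳ = 48.43 mm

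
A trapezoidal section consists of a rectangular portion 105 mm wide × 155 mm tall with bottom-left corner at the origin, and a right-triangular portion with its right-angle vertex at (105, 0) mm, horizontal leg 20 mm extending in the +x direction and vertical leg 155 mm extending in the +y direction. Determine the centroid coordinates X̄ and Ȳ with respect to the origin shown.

rectangular portion: A = 105 × 155 = 16275.00, centroid at (52.50, 77.50).
triangular portion: A = ½·20·155 = 1550.00, centroid at (111.67, 51.67).
ΣA = 17825.00 mm²
ΣAX̄ = (16275.00)(52.50) + (1550.00)(111.67) = 1027520.83 mm³
ΣAȲ = (16275.00)(77.50) + (1550.00)(51.67) = 1341395.83 mm³
X̄ = 1027520.83 / 17825.00 = 57.64 mm
Ȳ = 1341395.83 / 17825.00 = 75.25 mm

X̄ = 57.64 mm, Ȳ = 75.25 mm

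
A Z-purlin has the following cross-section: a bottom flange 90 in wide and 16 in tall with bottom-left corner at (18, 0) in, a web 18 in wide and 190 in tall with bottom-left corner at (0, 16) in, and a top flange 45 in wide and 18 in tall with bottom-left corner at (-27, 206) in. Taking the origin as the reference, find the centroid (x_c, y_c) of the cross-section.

bottom flange: A = 90 × 16 = 1440.00, centroid at (63.00, 8.00).
web: A = 18 × 190 = 3420.00, centroid at (9.00, 111.00).
top flange: A = 45 × 18 = 810.00, centroid at (-4.50, 215.00).
ΣA = 5670.00 in²
ΣAx_c = (1440.00)(63.00) + (3420.00)(9.00) + (810.00)(-4.50) = 117855.00 in³
ΣAy_c = (1440.00)(8.00) + (3420.00)(111.00) + (810.00)(215.00) = 565290.00 in³
x_c = 117855.00 / 5670.00 = 20.79 in
y_c = 565290.00 / 5670.00 = 99.70 in

x_c = 20.79 in, y_c = 99.70 in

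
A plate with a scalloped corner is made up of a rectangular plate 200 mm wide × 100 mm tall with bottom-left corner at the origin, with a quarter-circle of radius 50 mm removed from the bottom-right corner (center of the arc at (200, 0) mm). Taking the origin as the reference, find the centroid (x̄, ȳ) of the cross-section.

Part | A | x̄ᵢ | ȳᵢ | A·x̄ᵢ | A·ȳᵢ
plate | 20000.00 | 100.00 | 50.00 | 2000000.00 | 1000000.00
removed quarter-circle | -1963.50 | 178.78 | 21.22 | -351032.42 | -41666.67
Σ | 18036.50 |  |  | 1648967.58 | 958333.33
x̄ = 1648967.58 / 18036.50 = 91.42 mm
ȳ = 958333.33 / 18036.50 = 53.13 mm

x̄ = 91.42 mm, ȳ = 53.13 mm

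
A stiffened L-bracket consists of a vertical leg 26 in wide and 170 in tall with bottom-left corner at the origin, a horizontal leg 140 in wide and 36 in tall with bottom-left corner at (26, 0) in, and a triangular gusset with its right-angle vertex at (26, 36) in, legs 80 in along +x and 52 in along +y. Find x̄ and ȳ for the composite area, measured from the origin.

x̄ = 56.40 in, ȳ = 50.03 in

vertical leg: A = 26 × 170 = 4420.00, centroid at (13.00, 85.00).
horizontal leg: A = 140 × 36 = 5040.00, centroid at (96.00, 18.00).
gusset: A = ½·80·52 = 2080.00, centroid at (52.67, 53.33).
ΣA = 11540.00 in², ΣAx̄ = 650846.67 in³, ΣAȳ = 577353.33 in³.
x̄ = 650846.67/11540.00 = 56.40 in; ȳ = 577353.33/11540.00 = 50.03 in.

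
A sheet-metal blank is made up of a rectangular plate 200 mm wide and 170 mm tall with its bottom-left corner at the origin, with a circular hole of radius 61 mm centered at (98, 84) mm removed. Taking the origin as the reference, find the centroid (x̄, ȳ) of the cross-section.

plate: A = 200 × 170 = 34000.00, centroid at (100.00, 85.00).
hole: A = −π·61² = -11689.87, centroid at (98.00, 84.00).
ΣA = 22310.13 mm², ΣAx̄ = 2254393.11 mm³, ΣAȳ = 1908051.23 mm³.
x̄ = 2254393.11/22310.13 = 101.05 mm; ȳ = 1908051.23/22310.13 = 85.52 mm.

x̄ = 101.05 mm, ȳ = 85.52 mm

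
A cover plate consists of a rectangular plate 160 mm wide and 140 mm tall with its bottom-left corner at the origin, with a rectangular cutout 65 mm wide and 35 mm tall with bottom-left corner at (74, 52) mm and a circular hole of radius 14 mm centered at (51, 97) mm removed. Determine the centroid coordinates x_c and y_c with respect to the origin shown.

x_c = 77.83 mm, y_c = 69.21 mm

Part | A | x̄ᵢ | ȳᵢ | A·x̄ᵢ | A·ȳᵢ
plate | 22400.00 | 80.00 | 70.00 | 1792000.00 | 1568000.00
hole 1 | -2275.00 | 106.50 | 69.50 | -242287.50 | -158112.50
hole 2 | -615.75 | 51.00 | 97.00 | -31403.36 | -59727.96
Σ | 19509.25 |  |  | 1518309.14 | 1350159.54
x_c = 1518309.14 / 19509.25 = 77.83 mm
y_c = 1350159.54 / 19509.25 = 69.21 mm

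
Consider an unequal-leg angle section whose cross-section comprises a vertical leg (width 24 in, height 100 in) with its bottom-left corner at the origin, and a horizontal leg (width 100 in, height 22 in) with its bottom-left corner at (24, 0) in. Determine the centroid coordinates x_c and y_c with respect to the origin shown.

vertical leg: A = 24 × 100 = 2400.00, centroid at (12.00, 50.00).
horizontal leg: A = 100 × 22 = 2200.00, centroid at (74.00, 11.00).
ΣA = 4600.00 in²
ΣAx_c = (2400.00)(12.00) + (2200.00)(74.00) = 191600.00 in³
ΣAy_c = (2400.00)(50.00) + (2200.00)(11.00) = 144200.00 in³
x_c = 191600.00 / 4600.00 = 41.65 in
y_c = 144200.00 / 4600.00 = 31.35 in

x_c = 41.65 in, y_c = 31.35 in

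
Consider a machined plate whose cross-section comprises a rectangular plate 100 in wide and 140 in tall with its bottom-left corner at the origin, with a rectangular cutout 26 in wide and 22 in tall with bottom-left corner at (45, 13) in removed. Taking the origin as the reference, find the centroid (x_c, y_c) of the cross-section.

x_c = 49.66 in, y_c = 71.96 in

plate: A = 100 × 140 = 14000.00, centroid at (50.00, 70.00).
hole: A = −(26 × 22) = -572.00, centroid at (58.00, 24.00).
ΣA = 13428.00 in²
ΣAx_c = (14000.00)(50.00) + (-572.00)(58.00) = 666824.00 in³
ΣAy_c = (14000.00)(70.00) + (-572.00)(24.00) = 966272.00 in³
x_c = 666824.00 / 13428.00 = 49.66 in
y_c = 966272.00 / 13428.00 = 71.96 in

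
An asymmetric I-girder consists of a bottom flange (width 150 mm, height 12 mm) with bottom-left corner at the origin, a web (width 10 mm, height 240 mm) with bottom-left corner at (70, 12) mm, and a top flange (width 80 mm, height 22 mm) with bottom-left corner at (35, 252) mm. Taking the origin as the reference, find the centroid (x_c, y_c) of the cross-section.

bottom flange: A = 150 × 12 = 1800.00, centroid at (75.00, 6.00).
web: A = 10 × 240 = 2400.00, centroid at (75.00, 132.00).
top flange: A = 80 × 22 = 1760.00, centroid at (75.00, 263.00).
ΣA = 5960.00 mm²
ΣAx_c = (1800.00)(75.00) + (2400.00)(75.00) + (1760.00)(75.00) = 447000.00 mm³
ΣAy_c = (1800.00)(6.00) + (2400.00)(132.00) + (1760.00)(263.00) = 790480.00 mm³
x_c = 447000.00 / 5960.00 = 75.00 mm
y_c = 790480.00 / 5960.00 = 132.63 mm

x_c = 75.00 mm, y_c = 132.63 mm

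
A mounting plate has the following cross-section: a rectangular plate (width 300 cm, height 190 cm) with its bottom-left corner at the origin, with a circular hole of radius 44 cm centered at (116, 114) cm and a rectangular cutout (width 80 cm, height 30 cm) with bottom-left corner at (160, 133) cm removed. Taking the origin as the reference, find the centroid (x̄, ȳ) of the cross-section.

plate: A = 300 × 190 = 57000.00, centroid at (150.00, 95.00).
hole 1: A = −π·44² = -6082.12, centroid at (116.00, 114.00).
hole 2: A = −(80 × 30) = -2400.00, centroid at (200.00, 148.00).
ΣA = 48517.88 cm², ΣAx̄ = 7364473.69 cm³, ΣAȳ = 4366437.93 cm³.
x̄ = 7364473.69/48517.88 = 151.79 cm; ȳ = 4366437.93/48517.88 = 90.00 cm.

x̄ = 151.79 cm, ȳ = 90.00 cm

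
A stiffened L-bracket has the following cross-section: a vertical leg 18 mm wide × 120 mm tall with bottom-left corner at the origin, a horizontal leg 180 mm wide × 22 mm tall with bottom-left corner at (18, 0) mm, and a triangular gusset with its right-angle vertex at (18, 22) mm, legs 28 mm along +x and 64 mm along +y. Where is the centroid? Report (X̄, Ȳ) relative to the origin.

X̄ = 67.22 mm, Ȳ = 30.21 mm

vertical leg: A = 18 × 120 = 2160.00, centroid at (9.00, 60.00).
horizontal leg: A = 180 × 22 = 3960.00, centroid at (108.00, 11.00).
gusset: A = ½·28·64 = 896.00, centroid at (27.33, 43.33).
ΣA = 7016.00 mm²
ΣAX̄ = (2160.00)(9.00) + (3960.00)(108.00) + (896.00)(27.33) = 471610.67 mm³
ΣAȲ = (2160.00)(60.00) + (3960.00)(11.00) + (896.00)(43.33) = 211986.67 mm³
X̄ = 471610.67 / 7016.00 = 67.22 mm
Ȳ = 211986.67 / 7016.00 = 30.21 mm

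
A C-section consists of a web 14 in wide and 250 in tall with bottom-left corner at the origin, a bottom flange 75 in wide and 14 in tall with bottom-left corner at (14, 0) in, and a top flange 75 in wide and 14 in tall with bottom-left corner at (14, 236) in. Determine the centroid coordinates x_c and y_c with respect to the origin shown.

web: A = 14 × 250 = 3500.00, centroid at (7.00, 125.00).
bottom flange: A = 75 × 14 = 1050.00, centroid at (51.50, 7.00).
top flange: A = 75 × 14 = 1050.00, centroid at (51.50, 243.00).
ΣA = 5600.00 in², ΣAx_c = 132650.00 in³, ΣAy_c = 700000.00 in³.
x_c = 132650.00/5600.00 = 23.69 in; y_c = 700000.00/5600.00 = 125.00 in.

x_c = 23.69 in, y_c = 125.00 in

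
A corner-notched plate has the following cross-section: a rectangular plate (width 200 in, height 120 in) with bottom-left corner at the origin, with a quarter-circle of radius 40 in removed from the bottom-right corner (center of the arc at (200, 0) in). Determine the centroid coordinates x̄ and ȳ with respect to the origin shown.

x̄ = 95.41 in, ȳ = 62.38 in

plate: A = 200 × 120 = 24000.00, centroid at (100.00, 60.00).
removed quarter-circle: A = −¼π·40² = -1256.64, centroid at (183.02, 16.98).
ΣA = 22743.36 in²
ΣAx̄ = (24000.00)(100.00) + (-1256.64)(183.02) = 2170005.92 in³
ΣAȳ = (24000.00)(60.00) + (-1256.64)(16.98) = 1418666.67 in³
x̄ = 2170005.92 / 22743.36 = 95.41 in
ȳ = 1418666.67 / 22743.36 = 62.38 in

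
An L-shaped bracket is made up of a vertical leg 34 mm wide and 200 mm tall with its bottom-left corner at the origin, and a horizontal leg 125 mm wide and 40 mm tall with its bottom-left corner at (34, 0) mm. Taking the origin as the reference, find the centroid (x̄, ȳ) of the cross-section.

vertical leg: A = 34 × 200 = 6800.00, centroid at (17.00, 100.00).
horizontal leg: A = 125 × 40 = 5000.00, centroid at (96.50, 20.00).
ΣA = 11800.00 mm², ΣAx̄ = 598100.00 mm³, ΣAȳ = 780000.00 mm³.
x̄ = 598100.00/11800.00 = 50.69 mm; ȳ = 780000.00/11800.00 = 66.10 mm.

x̄ = 50.69 mm, ȳ = 66.10 mm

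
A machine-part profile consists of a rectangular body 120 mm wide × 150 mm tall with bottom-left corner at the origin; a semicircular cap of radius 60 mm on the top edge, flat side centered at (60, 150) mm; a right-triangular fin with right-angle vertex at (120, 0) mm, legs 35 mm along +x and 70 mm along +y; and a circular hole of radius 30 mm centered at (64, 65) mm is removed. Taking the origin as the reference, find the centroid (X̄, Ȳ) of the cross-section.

X̄ = 63.47 mm, Ȳ = 99.17 mm

rectangular body: A = 120 × 150 = 18000.00, centroid at (60.00, 75.00).
semicircular top: A = ½π·60² = 5654.87, centroid at (60.00, 175.46).
triangular fin: A = ½·35·70 = 1225.00, centroid at (131.67, 23.33).
hole: A = −π·30² = -2827.43, centroid at (64.00, 65.00).
ΣA = 22052.43 mm², ΣAX̄ = 1399627.94 mm³, ΣAȲ = 2187030.18 mm³.
X̄ = 1399627.94/22052.43 = 63.47 mm; Ȳ = 2187030.18/22052.43 = 99.17 mm.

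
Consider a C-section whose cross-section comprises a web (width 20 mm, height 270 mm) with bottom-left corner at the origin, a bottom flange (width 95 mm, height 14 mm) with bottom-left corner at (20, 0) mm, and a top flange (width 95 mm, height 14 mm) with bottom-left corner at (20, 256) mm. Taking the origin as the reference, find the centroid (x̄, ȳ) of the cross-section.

x̄ = 28.98 mm, ȳ = 135.00 mm

web: A = 20 × 270 = 5400.00, centroid at (10.00, 135.00).
bottom flange: A = 95 × 14 = 1330.00, centroid at (67.50, 7.00).
top flange: A = 95 × 14 = 1330.00, centroid at (67.50, 263.00).
ΣA = 8060.00 mm²
ΣAx̄ = (5400.00)(10.00) + (1330.00)(67.50) + (1330.00)(67.50) = 233550.00 mm³
ΣAȳ = (5400.00)(135.00) + (1330.00)(7.00) + (1330.00)(263.00) = 1088100.00 mm³
x̄ = 233550.00 / 8060.00 = 28.98 mm
ȳ = 1088100.00 / 8060.00 = 135.00 mm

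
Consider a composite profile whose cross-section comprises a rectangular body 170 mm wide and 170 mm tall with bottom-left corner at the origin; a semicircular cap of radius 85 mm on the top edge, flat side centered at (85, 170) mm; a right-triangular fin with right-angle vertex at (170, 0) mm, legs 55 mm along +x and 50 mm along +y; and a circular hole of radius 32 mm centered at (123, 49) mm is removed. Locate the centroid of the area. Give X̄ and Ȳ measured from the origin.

Part | A | x̄ᵢ | ȳᵢ | A·x̄ᵢ | A·ȳᵢ
rectangular body | 28900.00 | 85.00 | 85.00 | 2456500.00 | 2456500.00
semicircular top | 11349.00 | 85.00 | 206.08 | 964665.29 | 2338747.26
triangular fin | 1375.00 | 188.33 | 16.67 | 258958.33 | 22916.67
hole | -3216.99 | 123.00 | 49.00 | -395689.88 | -157632.55
Σ | 38407.01 |  |  | 3284433.75 | 4660531.37
X̄ = 3284433.75 / 38407.01 = 85.52 mm
Ȳ = 4660531.37 / 38407.01 = 121.35 mm

X̄ = 85.52 mm, Ȳ = 121.35 mm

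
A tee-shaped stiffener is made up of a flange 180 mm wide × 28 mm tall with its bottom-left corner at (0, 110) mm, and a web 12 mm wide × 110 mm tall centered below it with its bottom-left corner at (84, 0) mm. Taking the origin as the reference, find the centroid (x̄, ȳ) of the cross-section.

web: A = 12 × 110 = 1320.00, centroid at (90.00, 55.00).
flange: A = 180 × 28 = 5040.00, centroid at (90.00, 124.00).
ΣA = 6360.00 mm²
ΣAx̄ = (1320.00)(90.00) + (5040.00)(90.00) = 572400.00 mm³
ΣAȳ = (1320.00)(55.00) + (5040.00)(124.00) = 697560.00 mm³
x̄ = 572400.00 / 6360.00 = 90.00 mm
ȳ = 697560.00 / 6360.00 = 109.68 mm

x̄ = 90.00 mm, ȳ = 109.68 mm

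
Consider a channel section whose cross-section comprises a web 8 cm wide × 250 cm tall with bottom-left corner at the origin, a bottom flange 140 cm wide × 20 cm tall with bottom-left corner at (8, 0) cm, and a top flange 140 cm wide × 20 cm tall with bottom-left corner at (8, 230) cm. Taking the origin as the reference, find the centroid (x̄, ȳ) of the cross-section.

web: A = 8 × 250 = 2000.00, centroid at (4.00, 125.00).
bottom flange: A = 140 × 20 = 2800.00, centroid at (78.00, 10.00).
top flange: A = 140 × 20 = 2800.00, centroid at (78.00, 240.00).
ΣA = 7600.00 cm², ΣAx̄ = 444800.00 cm³, ΣAȳ = 950000.00 cm³.
x̄ = 444800.00/7600.00 = 58.53 cm; ȳ = 950000.00/7600.00 = 125.00 cm.

x̄ = 58.53 cm, ȳ = 125.00 cm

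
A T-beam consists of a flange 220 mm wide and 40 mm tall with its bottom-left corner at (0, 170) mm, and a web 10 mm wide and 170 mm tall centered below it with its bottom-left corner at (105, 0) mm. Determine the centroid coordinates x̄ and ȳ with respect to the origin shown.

x̄ = 110.00 mm, ȳ = 173.00 mm

Part | A | x̄ᵢ | ȳᵢ | A·x̄ᵢ | A·ȳᵢ
web | 1700.00 | 110.00 | 85.00 | 187000.00 | 144500.00
flange | 8800.00 | 110.00 | 190.00 | 968000.00 | 1672000.00
Σ | 10500.00 |  |  | 1155000.00 | 1816500.00
x̄ = 1155000.00 / 10500.00 = 110.00 mm
ȳ = 1816500.00 / 10500.00 = 173.00 mm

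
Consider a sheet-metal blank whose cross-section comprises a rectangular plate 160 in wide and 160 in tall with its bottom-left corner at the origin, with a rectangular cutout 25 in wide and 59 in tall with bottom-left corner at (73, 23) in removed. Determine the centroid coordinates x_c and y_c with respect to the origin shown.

x_c = 79.66 in, y_c = 81.68 in

plate: A = 160 × 160 = 25600.00, centroid at (80.00, 80.00).
hole: A = −(25 × 59) = -1475.00, centroid at (85.50, 52.50).
ΣA = 24125.00 in², ΣAx_c = 1921887.50 in³, ΣAy_c = 1970562.50 in³.
x_c = 1921887.50/24125.00 = 79.66 in; y_c = 1970562.50/24125.00 = 81.68 in.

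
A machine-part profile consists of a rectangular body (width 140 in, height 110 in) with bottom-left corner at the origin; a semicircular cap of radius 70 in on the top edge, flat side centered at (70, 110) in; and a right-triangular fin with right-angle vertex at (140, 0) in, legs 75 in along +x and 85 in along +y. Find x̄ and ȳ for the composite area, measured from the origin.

rectangular body: A = 140 × 110 = 15400.00, centroid at (70.00, 55.00).
semicircular top: A = ½π·70² = 7696.90, centroid at (70.00, 139.71).
triangular fin: A = ½·75·85 = 3187.50, centroid at (165.00, 28.33).
ΣA = 26284.40 in²
ΣAx̄ = (15400.00)(70.00) + (7696.90)(70.00) + (3187.50)(165.00) = 2142720.64 in³
ΣAȳ = (15400.00)(55.00) + (7696.90)(139.71) + (3187.50)(28.33) = 2012638.39 in³
x̄ = 2142720.64 / 26284.40 = 81.52 in
ȳ = 2012638.39 / 26284.40 = 76.57 in

x̄ = 81.52 in, ȳ = 76.57 in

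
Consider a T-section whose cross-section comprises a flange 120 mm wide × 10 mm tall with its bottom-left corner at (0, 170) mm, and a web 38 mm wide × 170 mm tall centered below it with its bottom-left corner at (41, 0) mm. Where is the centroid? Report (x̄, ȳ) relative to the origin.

x̄ = 60.00 mm, ȳ = 99.10 mm

web: A = 38 × 170 = 6460.00, centroid at (60.00, 85.00).
flange: A = 120 × 10 = 1200.00, centroid at (60.00, 175.00).
ΣA = 7660.00 mm², ΣAx̄ = 459600.00 mm³, ΣAȳ = 759100.00 mm³.
x̄ = 459600.00/7660.00 = 60.00 mm; ȳ = 759100.00/7660.00 = 99.10 mm.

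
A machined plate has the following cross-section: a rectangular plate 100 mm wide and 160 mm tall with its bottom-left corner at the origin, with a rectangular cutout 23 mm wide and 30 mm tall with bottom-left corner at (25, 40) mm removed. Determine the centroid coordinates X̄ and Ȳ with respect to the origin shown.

plate: A = 100 × 160 = 16000.00, centroid at (50.00, 80.00).
hole: A = −(23 × 30) = -690.00, centroid at (36.50, 55.00).
ΣA = 15310.00 mm²
ΣAX̄ = (16000.00)(50.00) + (-690.00)(36.50) = 774815.00 mm³
ΣAȲ = (16000.00)(80.00) + (-690.00)(55.00) = 1242050.00 mm³
X̄ = 774815.00 / 15310.00 = 50.61 mm
Ȳ = 1242050.00 / 15310.00 = 81.13 mm

X̄ = 50.61 mm, Ȳ = 81.13 mm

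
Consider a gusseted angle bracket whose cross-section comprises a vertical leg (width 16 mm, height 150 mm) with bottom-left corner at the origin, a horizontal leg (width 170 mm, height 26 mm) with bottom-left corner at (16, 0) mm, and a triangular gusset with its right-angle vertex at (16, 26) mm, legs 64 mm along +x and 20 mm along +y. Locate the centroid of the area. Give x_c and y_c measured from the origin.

vertical leg: A = 16 × 150 = 2400.00, centroid at (8.00, 75.00).
horizontal leg: A = 170 × 26 = 4420.00, centroid at (101.00, 13.00).
gusset: A = ½·64·20 = 640.00, centroid at (37.33, 32.67).
ΣA = 7460.00 mm²
ΣAx_c = (2400.00)(8.00) + (4420.00)(101.00) + (640.00)(37.33) = 489513.33 mm³
ΣAy_c = (2400.00)(75.00) + (4420.00)(13.00) + (640.00)(32.67) = 258366.67 mm³
x_c = 489513.33 / 7460.00 = 65.62 mm
y_c = 258366.67 / 7460.00 = 34.63 mm

x_c = 65.62 mm, y_c = 34.63 mm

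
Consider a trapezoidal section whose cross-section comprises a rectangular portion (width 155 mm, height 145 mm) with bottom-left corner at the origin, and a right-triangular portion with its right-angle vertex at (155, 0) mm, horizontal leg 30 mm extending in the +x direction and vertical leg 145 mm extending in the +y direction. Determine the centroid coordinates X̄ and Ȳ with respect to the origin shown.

rectangular portion: A = 155 × 145 = 22475.00, centroid at (77.50, 72.50).
triangular portion: A = ½·30·145 = 2175.00, centroid at (165.00, 48.33).
ΣA = 24650.00 mm²
ΣAX̄ = (22475.00)(77.50) + (2175.00)(165.00) = 2100687.50 mm³
ΣAȲ = (22475.00)(72.50) + (2175.00)(48.33) = 1734562.50 mm³
X̄ = 2100687.50 / 24650.00 = 85.22 mm
Ȳ = 1734562.50 / 24650.00 = 70.37 mm

X̄ = 85.22 mm, Ȳ = 70.37 mm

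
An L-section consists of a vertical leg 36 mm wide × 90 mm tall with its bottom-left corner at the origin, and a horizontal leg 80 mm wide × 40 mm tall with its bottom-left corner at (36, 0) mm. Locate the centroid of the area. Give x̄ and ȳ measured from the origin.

vertical leg: A = 36 × 90 = 3240.00, centroid at (18.00, 45.00).
horizontal leg: A = 80 × 40 = 3200.00, centroid at (76.00, 20.00).
ΣA = 6440.00 mm²
ΣAx̄ = (3240.00)(18.00) + (3200.00)(76.00) = 301520.00 mm³
ΣAȳ = (3240.00)(45.00) + (3200.00)(20.00) = 209800.00 mm³
x̄ = 301520.00 / 6440.00 = 46.82 mm
ȳ = 209800.00 / 6440.00 = 32.58 mm

x̄ = 46.82 mm, ȳ = 32.58 mm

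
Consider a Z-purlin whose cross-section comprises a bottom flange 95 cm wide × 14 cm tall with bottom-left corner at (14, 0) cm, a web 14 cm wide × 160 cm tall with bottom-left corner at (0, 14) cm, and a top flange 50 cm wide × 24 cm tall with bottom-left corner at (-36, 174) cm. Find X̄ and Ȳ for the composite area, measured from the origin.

X̄ = 17.67 cm, Ȳ = 92.89 cm

Part | A | x̄ᵢ | ȳᵢ | A·x̄ᵢ | A·ȳᵢ
bottom flange | 1330.00 | 61.50 | 7.00 | 81795.00 | 9310.00
web | 2240.00 | 7.00 | 94.00 | 15680.00 | 210560.00
top flange | 1200.00 | -11.00 | 186.00 | -13200.00 | 223200.00
Σ | 4770.00 |  |  | 84275.00 | 443070.00
X̄ = 84275.00 / 4770.00 = 17.67 cm
Ȳ = 443070.00 / 4770.00 = 92.89 cm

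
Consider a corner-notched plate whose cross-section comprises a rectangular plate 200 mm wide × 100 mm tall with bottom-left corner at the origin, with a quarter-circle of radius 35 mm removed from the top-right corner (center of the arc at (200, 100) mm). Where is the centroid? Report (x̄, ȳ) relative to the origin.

plate: A = 200 × 100 = 20000.00, centroid at (100.00, 50.00).
removed quarter-circle: A = −¼π·35² = -962.11, centroid at (185.15, 85.15).
ΣA = 19037.89 mm², ΣAx̄ = 1821869.12 mm³, ΣAȳ = 918080.39 mm³.
x̄ = 1821869.12/19037.89 = 95.70 mm; ȳ = 918080.39/19037.89 = 48.22 mm.

x̄ = 95.70 mm, ȳ = 48.22 mm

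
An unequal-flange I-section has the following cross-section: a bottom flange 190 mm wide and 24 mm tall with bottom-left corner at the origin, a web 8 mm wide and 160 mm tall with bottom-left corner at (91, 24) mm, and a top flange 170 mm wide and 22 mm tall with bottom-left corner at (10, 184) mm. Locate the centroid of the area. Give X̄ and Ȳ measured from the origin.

X̄ = 95.00 mm, Ȳ = 95.73 mm

bottom flange: A = 190 × 24 = 4560.00, centroid at (95.00, 12.00).
web: A = 8 × 160 = 1280.00, centroid at (95.00, 104.00).
top flange: A = 170 × 22 = 3740.00, centroid at (95.00, 195.00).
ΣA = 9580.00 mm², ΣAX̄ = 910100.00 mm³, ΣAȲ = 917140.00 mm³.
X̄ = 910100.00/9580.00 = 95.00 mm; Ȳ = 917140.00/9580.00 = 95.73 mm.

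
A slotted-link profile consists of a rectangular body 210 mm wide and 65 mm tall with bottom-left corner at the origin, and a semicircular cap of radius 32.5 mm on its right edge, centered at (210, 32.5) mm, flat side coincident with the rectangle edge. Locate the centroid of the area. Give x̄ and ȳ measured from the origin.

Part | A | x̄ᵢ | ȳᵢ | A·x̄ᵢ | A·ȳᵢ
rectangular body | 13650.00 | 105.00 | 32.50 | 1433250.00 | 443625.00
semicircular end | 1659.15 | 223.79 | 32.50 | 371307.68 | 53922.49
Σ | 15309.15 |  |  | 1804557.68 | 497547.49
x̄ = 1804557.68 / 15309.15 = 117.87 mm
ȳ = 497547.49 / 15309.15 = 32.50 mm

x̄ = 117.87 mm, ȳ = 32.50 mm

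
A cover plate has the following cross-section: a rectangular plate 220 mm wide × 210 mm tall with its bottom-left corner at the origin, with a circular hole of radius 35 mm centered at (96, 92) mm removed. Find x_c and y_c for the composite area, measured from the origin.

x_c = 111.27 mm, y_c = 106.18 mm

Part | A | x̄ᵢ | ȳᵢ | A·x̄ᵢ | A·ȳᵢ
plate | 46200.00 | 110.00 | 105.00 | 5082000.00 | 4851000.00
hole | -3848.45 | 96.00 | 92.00 | -369451.30 | -354057.49
Σ | 42351.55 |  |  | 4712548.70 | 4496942.51
x_c = 4712548.70 / 42351.55 = 111.27 mm
y_c = 4496942.51 / 42351.55 = 106.18 mm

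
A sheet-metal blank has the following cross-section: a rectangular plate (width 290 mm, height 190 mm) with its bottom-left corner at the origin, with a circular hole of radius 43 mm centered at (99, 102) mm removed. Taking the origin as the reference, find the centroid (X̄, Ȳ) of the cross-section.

X̄ = 150.42 mm, Ȳ = 94.18 mm

plate: A = 290 × 190 = 55100.00, centroid at (145.00, 95.00).
hole: A = −π·43² = -5808.80, centroid at (99.00, 102.00).
ΣA = 49291.20 mm²
ΣAX̄ = (55100.00)(145.00) + (-5808.80)(99.00) = 7414428.32 mm³
ΣAȲ = (55100.00)(95.00) + (-5808.80)(102.00) = 4642001.91 mm³
X̄ = 7414428.32 / 49291.20 = 150.42 mm
Ȳ = 4642001.91 / 49291.20 = 94.18 mm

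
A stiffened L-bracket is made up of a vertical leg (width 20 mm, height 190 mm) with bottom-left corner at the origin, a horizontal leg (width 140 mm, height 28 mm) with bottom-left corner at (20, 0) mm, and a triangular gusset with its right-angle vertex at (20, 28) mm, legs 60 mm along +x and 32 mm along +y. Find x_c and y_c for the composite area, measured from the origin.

vertical leg: A = 20 × 190 = 3800.00, centroid at (10.00, 95.00).
horizontal leg: A = 140 × 28 = 3920.00, centroid at (90.00, 14.00).
gusset: A = ½·60·32 = 960.00, centroid at (40.00, 38.67).
ΣA = 8680.00 mm², ΣAx_c = 429200.00 mm³, ΣAy_c = 453000.00 mm³.
x_c = 429200.00/8680.00 = 49.45 mm; y_c = 453000.00/8680.00 = 52.19 mm.

x_c = 49.45 mm, y_c = 52.19 mm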